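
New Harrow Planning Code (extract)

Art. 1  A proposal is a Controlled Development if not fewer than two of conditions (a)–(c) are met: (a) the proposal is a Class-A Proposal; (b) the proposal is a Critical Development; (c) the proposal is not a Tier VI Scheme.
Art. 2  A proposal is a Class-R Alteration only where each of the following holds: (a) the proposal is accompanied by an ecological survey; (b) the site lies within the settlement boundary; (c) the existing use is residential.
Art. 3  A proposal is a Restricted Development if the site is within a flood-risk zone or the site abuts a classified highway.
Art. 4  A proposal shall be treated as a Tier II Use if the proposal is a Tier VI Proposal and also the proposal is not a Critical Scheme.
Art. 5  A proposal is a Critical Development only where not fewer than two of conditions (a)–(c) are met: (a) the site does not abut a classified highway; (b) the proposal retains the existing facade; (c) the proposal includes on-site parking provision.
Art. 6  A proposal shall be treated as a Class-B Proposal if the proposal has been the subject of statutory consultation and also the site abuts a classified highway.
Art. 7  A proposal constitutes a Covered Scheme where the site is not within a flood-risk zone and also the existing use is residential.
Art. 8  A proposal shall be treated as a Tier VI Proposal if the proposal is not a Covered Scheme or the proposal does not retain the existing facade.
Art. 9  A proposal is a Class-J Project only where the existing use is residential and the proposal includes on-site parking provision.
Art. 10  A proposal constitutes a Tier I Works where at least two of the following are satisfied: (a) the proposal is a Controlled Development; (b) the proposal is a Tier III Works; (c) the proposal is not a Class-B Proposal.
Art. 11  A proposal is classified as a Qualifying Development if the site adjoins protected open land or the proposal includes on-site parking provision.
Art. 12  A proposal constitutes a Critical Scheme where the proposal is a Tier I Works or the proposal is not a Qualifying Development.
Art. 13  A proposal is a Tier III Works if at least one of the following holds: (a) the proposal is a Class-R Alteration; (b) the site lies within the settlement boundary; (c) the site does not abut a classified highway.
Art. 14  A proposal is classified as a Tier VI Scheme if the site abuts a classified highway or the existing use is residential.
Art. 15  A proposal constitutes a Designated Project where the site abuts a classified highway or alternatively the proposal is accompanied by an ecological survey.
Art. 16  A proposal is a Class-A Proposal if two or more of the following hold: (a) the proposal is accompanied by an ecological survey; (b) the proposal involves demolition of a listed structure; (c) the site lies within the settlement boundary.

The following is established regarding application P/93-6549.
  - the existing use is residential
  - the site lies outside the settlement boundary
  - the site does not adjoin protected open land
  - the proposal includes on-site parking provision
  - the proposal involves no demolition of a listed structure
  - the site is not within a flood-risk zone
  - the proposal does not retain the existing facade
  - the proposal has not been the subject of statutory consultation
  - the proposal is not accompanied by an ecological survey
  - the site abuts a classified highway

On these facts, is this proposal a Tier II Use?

Under article 7: the site is not within a flood-risk zone? yes; and the existing use is residential? yes. So the proposal is a Covered Scheme.
Under article 8: not a Covered Scheme (article 7)? no; or the proposal does not retain the existing facade? yes. So the proposal is a Tier VI Proposal.
Under article 16: the proposal is accompanied by an ecological survey? no; the proposal involves demolition of a listed structure? no; the site lies within the settlement boundary? no — 0 of 3 hold (need ≥2) → not satisfied.
Under article 5: the site does not abut a classified highway? no; the proposal retains the existing facade? no; the proposal includes on-site parking provision? yes — 1 of 3 hold (need ≥2) → not satisfied.
Under article 14: the site abuts a classified highway? yes; or the existing use is residential? yes. So the proposal is a Tier VI Scheme.
Under article 1: Class-A Proposal (article 16)? no; Critical Development (article 5)? no; not a Tier VI Scheme (article 14)? no — 0 of 3 hold (need ≥2) → not satisfied.
Under article 2: the proposal is accompanied by an ecological survey? no; and the site lies within the settlement boundary? no; and the existing use is residential? yes. So the proposal is not a Class-R Alteration.
Under article 13: Class-R Alteration (article 2)? no; or the site lies within the settlement boundary? no; or the site does not abut a classified highway? no. So the proposal is not a Tier III Works.
Under article 6: the proposal has been the subject of statutory consultation? no; and the site abuts a classified highway? yes. So the proposal is not a Class-B Proposal.
Under article 10: Controlled Development (article 1)? no; Tier III Works (article 13)? no; not a Class-B Proposal (article 6)? yes — 1 of 3 hold (need ≥2) → not satisfied.
Under article 11: the site adjoins protected open land? no; or the proposal includes on-site parking provision? yes. So the proposal is a Qualifying Development.
Under article 12: Tier I Works (article 10)? no; or not a Qualifying Development (article 11)? no. So the proposal is not a Critical Scheme.
Under article 4: Tier VI Proposal (article 8)? yes; and not a Critical Scheme (article 12)? yes. So the proposal is a Tier II Use.

Yes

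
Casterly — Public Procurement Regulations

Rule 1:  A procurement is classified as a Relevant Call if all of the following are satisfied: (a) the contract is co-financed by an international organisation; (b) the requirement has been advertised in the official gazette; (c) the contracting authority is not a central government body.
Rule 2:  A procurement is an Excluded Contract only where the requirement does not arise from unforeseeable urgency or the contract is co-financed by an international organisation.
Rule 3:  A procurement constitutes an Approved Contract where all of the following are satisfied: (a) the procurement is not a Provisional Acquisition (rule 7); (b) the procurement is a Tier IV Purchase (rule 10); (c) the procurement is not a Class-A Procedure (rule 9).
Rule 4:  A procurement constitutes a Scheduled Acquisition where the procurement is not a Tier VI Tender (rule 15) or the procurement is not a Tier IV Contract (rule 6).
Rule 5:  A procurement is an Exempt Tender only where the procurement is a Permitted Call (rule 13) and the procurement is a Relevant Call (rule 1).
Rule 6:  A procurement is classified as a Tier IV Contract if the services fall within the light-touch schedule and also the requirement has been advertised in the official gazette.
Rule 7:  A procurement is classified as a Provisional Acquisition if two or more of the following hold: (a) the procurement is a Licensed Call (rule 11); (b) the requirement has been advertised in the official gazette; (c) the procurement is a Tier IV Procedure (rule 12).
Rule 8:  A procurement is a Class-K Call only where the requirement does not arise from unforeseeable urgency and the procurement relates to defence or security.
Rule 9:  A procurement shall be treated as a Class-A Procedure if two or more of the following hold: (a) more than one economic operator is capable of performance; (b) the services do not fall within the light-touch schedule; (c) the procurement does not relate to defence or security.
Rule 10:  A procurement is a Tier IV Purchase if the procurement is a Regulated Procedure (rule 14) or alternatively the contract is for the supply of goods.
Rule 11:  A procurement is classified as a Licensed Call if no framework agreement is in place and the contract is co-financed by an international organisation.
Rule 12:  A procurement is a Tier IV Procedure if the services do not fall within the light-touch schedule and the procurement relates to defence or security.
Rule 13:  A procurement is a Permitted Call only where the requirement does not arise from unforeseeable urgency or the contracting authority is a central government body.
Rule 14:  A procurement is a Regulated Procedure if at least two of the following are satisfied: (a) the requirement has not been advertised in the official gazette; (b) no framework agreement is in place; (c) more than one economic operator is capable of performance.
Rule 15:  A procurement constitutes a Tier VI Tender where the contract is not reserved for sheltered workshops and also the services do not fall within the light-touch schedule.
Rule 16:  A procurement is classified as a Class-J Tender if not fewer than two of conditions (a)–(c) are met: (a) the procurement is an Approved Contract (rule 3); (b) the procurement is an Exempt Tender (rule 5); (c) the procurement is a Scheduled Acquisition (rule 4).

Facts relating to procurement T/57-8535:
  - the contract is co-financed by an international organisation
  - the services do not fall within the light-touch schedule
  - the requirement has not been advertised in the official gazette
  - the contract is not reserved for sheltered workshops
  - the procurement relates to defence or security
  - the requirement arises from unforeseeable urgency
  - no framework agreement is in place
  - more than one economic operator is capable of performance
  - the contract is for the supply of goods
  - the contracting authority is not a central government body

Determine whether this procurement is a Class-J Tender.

Under rule 11: no framework agreement is in place? yes; and the contract is co-financed by an international organisation? yes. So the procurement is a Licensed Call.
Under rule 12: the services do not fall within the light-touch schedule? yes; and the procurement relates to defence or security? yes. So the procurement is a Tier IV Procedure.
Under rule 7: Licensed Call (rule 11)? yes; the requirement has been advertised in the official gazette? no; Tier IV Procedure (rule 12)? yes — 2 of 3 hold (need ≥2) → satisfied.
Under rule 14: the requirement has not been advertised in the official gazette? yes; no framework agreement is in place? yes; more than one economic operator is capable of performance? yes — 3 of 3 hold (need ≥2) → satisfied.
Under rule 10: Regulated Procedure (rule 14)? yes; or the contract is for the supply of goods? yes. So the procurement is a Tier IV Purchase.
Under rule 9: more than one economic operator is capable of performance? yes; the services do not fall within the light-touch schedule? yes; the procurement does not relate to defence or security? no — 2 of 3 hold (need ≥2) → satisfied.
Under rule 3: not a Provisional Acquisition (rule 7)? no; and Tier IV Purchase (rule 10)? yes; and not a Class-A Procedure (rule 9)? no. So the procurement is not an Approved Contract.
Under rule 13: the requirement does not arise from unforeseeable urgency? no; or the contracting authority is a central government body? no. So the procurement is not a Permitted Call.
Under rule 1: the contract is co-financed by an international organisation? yes; and the requirement has been advertised in the official gazette? no; and the contracting authority is not a central government body? yes. So the procurement is not a Relevant Call.
Under rule 5: Permitted Call (rule 13)? no; and Relevant Call (rule 1)? no. So the procurement is not an Exempt Tender.
Under rule 15: the contract is not reserved for sheltered workshops? yes; and the services do not fall within the light-touch schedule? yes. So the procurement is a Tier VI Tender.
Under rule 6: the services fall within the light-touch schedule? no; and the requirement has been advertised in the official gazette? no. So the procurement is not a Tier IV Contract.
Under rule 4: not a Tier VI Tender (rule 15)? no; or not a Tier IV Contract (rule 6)? yes. So the procurement is a Scheduled Acquisition.
Under rule 16: Approved Contract (rule 3)? no; Exempt Tender (rule 5)? no; Scheduled Acquisition (rule 4)? yes — 1 of 3 hold (need ≥2) → not satisfied.

No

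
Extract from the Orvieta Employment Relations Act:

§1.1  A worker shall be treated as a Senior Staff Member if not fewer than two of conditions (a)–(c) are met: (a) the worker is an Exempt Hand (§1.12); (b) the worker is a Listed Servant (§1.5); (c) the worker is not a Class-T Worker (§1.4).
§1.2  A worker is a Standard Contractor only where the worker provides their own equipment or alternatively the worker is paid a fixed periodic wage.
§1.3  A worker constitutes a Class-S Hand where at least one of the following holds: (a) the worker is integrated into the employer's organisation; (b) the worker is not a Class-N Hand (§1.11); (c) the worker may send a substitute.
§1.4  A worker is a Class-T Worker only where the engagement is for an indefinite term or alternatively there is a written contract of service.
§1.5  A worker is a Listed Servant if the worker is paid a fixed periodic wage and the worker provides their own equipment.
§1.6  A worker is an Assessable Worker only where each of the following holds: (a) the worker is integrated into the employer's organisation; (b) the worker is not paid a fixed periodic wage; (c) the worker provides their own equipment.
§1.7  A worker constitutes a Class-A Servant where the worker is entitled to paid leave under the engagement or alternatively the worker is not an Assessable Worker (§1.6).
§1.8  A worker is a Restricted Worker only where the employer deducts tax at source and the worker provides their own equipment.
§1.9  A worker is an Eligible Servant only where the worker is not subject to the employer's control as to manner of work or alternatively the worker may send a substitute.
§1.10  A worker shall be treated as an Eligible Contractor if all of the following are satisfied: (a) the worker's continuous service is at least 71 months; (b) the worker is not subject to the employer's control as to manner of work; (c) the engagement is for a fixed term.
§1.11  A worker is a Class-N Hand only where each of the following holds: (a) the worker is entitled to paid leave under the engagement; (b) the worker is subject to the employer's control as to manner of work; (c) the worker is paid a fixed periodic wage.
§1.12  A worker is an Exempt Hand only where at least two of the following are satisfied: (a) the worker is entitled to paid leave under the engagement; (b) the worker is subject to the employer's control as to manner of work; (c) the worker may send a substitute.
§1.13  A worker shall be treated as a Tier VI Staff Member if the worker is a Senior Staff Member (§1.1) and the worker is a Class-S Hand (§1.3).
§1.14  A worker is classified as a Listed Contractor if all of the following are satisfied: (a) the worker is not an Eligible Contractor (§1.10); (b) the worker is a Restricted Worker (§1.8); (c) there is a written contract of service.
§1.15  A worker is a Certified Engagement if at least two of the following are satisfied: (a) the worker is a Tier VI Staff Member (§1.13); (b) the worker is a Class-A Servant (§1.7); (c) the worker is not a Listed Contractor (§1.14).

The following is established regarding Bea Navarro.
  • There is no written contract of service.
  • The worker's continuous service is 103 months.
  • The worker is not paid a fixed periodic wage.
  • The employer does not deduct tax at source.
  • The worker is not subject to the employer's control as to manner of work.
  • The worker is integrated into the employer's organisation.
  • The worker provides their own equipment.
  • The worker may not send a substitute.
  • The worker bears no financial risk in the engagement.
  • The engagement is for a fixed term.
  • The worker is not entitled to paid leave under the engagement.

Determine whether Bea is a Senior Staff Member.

No

§1.12 — Exempt Hand: the worker is entitled to paid leave under the engagement? no; the worker is subject to the employer's control as to manner of work? no; the worker may send a substitute? no — 0 of 3 hold (need ≥2) → not satisfied.
§1.5 — Listed Servant: [the worker is paid a fixed periodic wage? no] AND [the worker provides their own equipment? yes] → not satisfied.
§1.4 — Class-T Worker: [the engagement is for an indefinite term? no] OR [there is a written contract of service? no] → not satisfied.
§1.1 — Senior Staff Member: Exempt Hand (§1.12)? no; Listed Servant (§1.5)? no; not a Class-T Worker (§1.4)? yes — 1 of 3 hold (need ≥2) → not satisfied.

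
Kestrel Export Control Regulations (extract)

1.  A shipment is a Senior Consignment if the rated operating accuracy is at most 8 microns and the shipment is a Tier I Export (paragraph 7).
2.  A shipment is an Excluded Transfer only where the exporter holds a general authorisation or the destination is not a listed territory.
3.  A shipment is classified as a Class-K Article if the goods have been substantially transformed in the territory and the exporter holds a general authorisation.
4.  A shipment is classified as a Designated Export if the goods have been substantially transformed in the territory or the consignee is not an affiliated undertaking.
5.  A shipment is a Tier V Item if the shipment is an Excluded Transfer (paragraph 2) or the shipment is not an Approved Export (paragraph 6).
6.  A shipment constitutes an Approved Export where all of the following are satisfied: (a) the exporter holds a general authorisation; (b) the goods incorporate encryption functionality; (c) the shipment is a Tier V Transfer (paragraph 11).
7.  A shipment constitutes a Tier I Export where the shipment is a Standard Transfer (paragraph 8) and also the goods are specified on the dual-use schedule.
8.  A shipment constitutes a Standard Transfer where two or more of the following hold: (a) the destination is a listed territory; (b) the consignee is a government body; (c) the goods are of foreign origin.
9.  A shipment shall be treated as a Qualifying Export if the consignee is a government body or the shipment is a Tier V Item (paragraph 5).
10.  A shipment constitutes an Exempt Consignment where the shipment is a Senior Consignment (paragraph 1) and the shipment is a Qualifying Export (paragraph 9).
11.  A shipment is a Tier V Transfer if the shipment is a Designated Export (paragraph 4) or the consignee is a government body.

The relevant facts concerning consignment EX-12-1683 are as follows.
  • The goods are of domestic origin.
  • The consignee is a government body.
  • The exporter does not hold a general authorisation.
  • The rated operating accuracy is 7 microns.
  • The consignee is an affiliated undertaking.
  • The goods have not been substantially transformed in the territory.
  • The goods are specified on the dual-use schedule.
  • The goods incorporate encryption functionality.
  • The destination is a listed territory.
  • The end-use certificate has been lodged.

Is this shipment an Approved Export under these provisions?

paragraph 4 — Designated Export: [the goods have been substantially transformed in the territory? no] OR [the consignee is not an affiliated undertaking? no] → not satisfied.
paragraph 11 — Tier V Transfer: [Designated Export (paragraph 4)? no] OR [the consignee is a government body? yes] → satisfied.
paragraph 6 — Approved Export: [the exporter holds a general authorisation? no] AND [the goods incorporate encryption functionality? yes] AND [Tier V Transfer (paragraph 11)? yes] → not satisfied.

No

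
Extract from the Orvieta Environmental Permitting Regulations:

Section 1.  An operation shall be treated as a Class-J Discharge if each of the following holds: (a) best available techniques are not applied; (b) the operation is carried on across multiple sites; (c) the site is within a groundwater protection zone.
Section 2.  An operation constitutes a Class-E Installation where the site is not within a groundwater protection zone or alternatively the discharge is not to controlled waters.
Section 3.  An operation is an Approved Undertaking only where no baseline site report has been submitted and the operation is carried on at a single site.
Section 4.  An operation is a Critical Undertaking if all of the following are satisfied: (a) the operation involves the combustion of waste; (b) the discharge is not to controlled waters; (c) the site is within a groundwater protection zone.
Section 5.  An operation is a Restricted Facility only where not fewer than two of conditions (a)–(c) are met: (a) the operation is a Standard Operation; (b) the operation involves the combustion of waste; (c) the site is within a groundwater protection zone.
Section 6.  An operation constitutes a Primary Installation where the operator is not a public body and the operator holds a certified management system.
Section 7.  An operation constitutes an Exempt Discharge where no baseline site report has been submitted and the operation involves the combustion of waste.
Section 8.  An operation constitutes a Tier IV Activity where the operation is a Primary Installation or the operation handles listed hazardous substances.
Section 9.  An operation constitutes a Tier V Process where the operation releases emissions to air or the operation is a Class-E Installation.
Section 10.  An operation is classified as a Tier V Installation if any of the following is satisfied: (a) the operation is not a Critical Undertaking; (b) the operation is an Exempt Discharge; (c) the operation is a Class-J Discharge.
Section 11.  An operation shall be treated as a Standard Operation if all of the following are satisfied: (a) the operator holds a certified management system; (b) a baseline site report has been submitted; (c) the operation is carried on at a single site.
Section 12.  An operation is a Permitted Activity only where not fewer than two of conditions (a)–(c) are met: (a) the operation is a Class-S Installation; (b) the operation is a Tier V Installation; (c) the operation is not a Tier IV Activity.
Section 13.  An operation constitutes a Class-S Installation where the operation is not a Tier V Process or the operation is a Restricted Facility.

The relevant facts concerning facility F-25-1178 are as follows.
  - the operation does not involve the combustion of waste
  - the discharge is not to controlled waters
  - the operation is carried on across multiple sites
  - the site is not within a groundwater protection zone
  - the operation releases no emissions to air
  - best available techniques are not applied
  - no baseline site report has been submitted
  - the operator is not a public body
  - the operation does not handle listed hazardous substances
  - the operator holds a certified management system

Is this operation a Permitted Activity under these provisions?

section 2 — Class-E Installation: [the site is not within a groundwater protection zone? yes] OR [the discharge is not to controlled waters? yes] → satisfied.
section 9 — Tier V Process: [the operation releases emissions to air? no] OR [Class-E Installation (section 2)? yes] → satisfied.
section 11 — Standard Operation: [the operator holds a certified management system? yes] AND [a baseline site report has been submitted? no] AND [the operation is carried on at a single site? no] → not satisfied.
section 5 — Restricted Facility: Standard Operation (section 11)? no; the operation involves the combustion of waste? no; the site is within a groundwater protection zone? no — 0 of 3 hold (need ≥2) → not satisfied.
section 13 — Class-S Installation: [not a Tier V Process (section 9)? no] OR [Restricted Facility (section 5)? no] → not satisfied.
section 4 — Critical Undertaking: [the operation involves the combustion of waste? no] AND [the discharge is not to controlled waters? yes] AND [the site is within a groundwater protection zone? no] → not satisfied.
section 7 — Exempt Discharge: [no baseline site report has been submitted? yes] AND [the operation involves the combustion of waste? no] → not satisfied.
section 1 — Class-J Discharge: [best available techniques are not applied? yes] AND [the operation is carried on across multiple sites? yes] AND [the site is within a groundwater protection zone? no] → not satisfied.
section 10 — Tier V Installation: [not a Critical Undertaking (section 4)? yes] OR [Exempt Discharge (section 7)? no] OR [Class-J Discharge (section 1)? no] → satisfied.
section 6 — Primary Installation: [the operator is not a public body? yes] AND [the operator holds a certified management system? yes] → satisfied.
section 8 — Tier IV Activity: [Primary Installation (section 6)? yes] OR [the operation handles listed hazardous substances? no] → satisfied.
section 12 — Permitted Activity: Class-S Installation (section 13)? no; Tier V Installation (section 10)? yes; not a Tier IV Activity (section 8)? no — 1 of 3 hold (need ≥2) → not satisfied.

No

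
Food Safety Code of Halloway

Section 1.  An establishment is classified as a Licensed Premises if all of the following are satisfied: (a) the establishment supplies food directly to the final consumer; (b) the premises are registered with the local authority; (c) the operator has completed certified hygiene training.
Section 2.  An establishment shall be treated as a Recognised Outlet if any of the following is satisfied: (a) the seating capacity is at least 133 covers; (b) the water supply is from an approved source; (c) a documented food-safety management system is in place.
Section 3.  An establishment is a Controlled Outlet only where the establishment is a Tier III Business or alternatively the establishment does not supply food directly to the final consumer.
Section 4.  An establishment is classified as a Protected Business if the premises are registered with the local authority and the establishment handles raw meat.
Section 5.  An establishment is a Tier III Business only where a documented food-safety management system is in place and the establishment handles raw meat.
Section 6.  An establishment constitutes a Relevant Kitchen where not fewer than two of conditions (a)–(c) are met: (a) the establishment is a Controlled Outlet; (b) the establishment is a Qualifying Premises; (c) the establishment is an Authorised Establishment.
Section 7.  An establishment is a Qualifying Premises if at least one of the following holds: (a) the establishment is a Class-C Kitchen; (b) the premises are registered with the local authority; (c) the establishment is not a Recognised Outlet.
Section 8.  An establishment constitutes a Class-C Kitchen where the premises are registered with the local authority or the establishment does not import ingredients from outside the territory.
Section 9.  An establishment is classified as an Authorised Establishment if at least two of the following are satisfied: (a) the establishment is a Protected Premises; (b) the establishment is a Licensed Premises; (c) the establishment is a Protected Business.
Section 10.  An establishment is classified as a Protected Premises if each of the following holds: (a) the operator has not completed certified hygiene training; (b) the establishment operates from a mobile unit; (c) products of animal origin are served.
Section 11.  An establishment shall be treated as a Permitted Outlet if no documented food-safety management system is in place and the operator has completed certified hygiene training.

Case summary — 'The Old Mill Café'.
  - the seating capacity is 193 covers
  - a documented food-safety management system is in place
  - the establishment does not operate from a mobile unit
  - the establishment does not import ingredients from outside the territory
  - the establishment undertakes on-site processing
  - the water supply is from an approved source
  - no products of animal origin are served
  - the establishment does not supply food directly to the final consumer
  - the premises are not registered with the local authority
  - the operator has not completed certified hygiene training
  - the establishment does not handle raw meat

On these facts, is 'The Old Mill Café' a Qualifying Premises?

Under section 8: the premises are registered with the local authority? no; or the establishment does not import ingredients from outside the territory? yes. So the establishment is a Class-C Kitchen.
Under section 2: seating capacity: 193 covers ≥ 133 covers? yes; or the water supply is from an approved source? yes; or a documented food-safety management system is in place? yes. So the establishment is a Recognised Outlet.
Under section 7: Class-C Kitchen (section 8)? yes; or the premises are registered with the local authority? no; or not a Recognised Outlet (section 2)? no. So the establishment is a Qualifying Premises.

Yes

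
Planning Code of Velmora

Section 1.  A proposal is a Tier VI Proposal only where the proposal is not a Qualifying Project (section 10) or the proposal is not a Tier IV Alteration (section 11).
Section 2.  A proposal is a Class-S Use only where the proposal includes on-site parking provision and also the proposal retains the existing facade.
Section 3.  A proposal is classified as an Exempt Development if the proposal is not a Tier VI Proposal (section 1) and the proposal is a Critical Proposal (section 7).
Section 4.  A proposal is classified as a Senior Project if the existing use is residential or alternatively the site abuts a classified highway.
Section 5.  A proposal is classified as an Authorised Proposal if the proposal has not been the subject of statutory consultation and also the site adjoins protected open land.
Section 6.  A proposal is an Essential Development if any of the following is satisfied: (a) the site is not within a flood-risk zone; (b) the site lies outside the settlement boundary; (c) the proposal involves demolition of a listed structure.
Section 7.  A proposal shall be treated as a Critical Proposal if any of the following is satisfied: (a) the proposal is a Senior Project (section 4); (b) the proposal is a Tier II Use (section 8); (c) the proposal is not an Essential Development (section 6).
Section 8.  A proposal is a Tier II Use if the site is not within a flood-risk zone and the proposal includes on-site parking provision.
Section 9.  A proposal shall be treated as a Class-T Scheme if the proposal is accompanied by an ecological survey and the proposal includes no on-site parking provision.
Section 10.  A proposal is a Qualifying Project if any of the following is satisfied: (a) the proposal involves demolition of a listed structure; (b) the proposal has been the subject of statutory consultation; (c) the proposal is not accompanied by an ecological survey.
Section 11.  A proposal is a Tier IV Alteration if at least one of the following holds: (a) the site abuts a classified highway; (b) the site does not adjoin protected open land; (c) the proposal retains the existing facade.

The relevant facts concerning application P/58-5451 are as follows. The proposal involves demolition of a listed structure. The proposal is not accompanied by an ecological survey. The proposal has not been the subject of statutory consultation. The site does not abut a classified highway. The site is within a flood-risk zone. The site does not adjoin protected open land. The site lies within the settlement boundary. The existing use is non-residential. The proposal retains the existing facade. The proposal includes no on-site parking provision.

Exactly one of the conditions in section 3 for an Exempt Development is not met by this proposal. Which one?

Under section 10: the proposal involves demolition of a listed structure? yes; or the proposal has been the subject of statutory consultation? no; or the proposal is not accompanied by an ecological survey? yes. So the proposal is a Qualifying Project.
Under section 11: the site abuts a classified highway? no; or the site does not adjoin protected open land? yes; or the proposal retains the existing facade? yes. So the proposal is a Tier IV Alteration.
Under section 1: not a Qualifying Project (section 10)? no; or not a Tier IV Alteration (section 11)? no. So the proposal is not a Tier VI Proposal.
Under section 4: the existing use is residential? no; or the site abuts a classified highway? no. So the proposal is not a Senior Project.
Under section 8: the site is not within a flood-risk zone? no; and the proposal includes on-site parking provision? no. So the proposal is not a Tier II Use.
Under section 6: the site is not within a flood-risk zone? no; or the site lies outside the settlement boundary? no; or the proposal involves demolition of a listed structure? yes. So the proposal is an Essential Development.
Under section 7: Senior Project (section 4)? no; or Tier II Use (section 8)? no; or not an Essential Development (section 6)? no. So the proposal is not a Critical Proposal.
Under section 3: not a Tier VI Proposal (section 1)? yes; and Critical Proposal (section 7)? no. So the proposal is not an Exempt Development.

Critical Proposal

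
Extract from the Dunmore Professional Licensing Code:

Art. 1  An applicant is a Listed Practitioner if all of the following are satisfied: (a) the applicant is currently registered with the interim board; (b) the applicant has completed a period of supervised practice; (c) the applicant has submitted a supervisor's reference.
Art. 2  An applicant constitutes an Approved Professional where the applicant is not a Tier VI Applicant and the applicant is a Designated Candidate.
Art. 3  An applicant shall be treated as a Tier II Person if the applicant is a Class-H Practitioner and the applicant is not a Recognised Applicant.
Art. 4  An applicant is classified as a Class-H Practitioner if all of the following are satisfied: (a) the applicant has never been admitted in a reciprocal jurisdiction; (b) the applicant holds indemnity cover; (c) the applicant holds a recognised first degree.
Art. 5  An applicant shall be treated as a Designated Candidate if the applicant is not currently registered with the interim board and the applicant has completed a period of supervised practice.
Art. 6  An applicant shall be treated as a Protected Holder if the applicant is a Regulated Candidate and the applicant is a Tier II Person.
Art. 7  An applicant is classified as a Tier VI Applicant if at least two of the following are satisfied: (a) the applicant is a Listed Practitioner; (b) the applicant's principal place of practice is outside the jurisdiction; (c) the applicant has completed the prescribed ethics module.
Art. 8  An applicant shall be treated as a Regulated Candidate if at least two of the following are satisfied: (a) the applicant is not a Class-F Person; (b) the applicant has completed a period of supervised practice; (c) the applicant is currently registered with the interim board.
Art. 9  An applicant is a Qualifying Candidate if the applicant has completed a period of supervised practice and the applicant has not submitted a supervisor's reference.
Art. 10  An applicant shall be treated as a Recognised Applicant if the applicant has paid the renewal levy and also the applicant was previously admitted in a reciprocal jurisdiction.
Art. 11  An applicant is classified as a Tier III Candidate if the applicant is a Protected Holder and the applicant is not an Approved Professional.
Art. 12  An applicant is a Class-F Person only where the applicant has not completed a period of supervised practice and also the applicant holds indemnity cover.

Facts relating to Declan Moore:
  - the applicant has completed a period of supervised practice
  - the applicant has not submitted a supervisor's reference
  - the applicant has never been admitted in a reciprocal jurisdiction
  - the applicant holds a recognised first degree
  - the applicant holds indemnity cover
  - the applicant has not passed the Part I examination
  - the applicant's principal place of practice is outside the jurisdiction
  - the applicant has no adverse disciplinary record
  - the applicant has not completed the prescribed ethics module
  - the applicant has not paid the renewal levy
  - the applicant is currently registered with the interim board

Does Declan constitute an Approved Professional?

No

article 1 — Listed Practitioner: [the applicant is currently registered with the interim board? yes] AND [the applicant has completed a period of supervised practice? yes] AND [the applicant has submitted a supervisor's reference? no] → not satisfied.
article 7 — Tier VI Applicant: Listed Practitioner (article 1)? no; the applicant's principal place of practice is outside the jurisdiction? yes; the applicant has completed the prescribed ethics module? no — 1 of 3 hold (need ≥2) → not satisfied.
article 5 — Designated Candidate: [the applicant is not currently registered with the interim board? no] AND [the applicant has completed a period of supervised practice? yes] → not satisfied.
article 2 — Approved Professional: [not a Tier VI Applicant (article 7)? yes] AND [Designated Candidate (article 5)? no] → not satisfied.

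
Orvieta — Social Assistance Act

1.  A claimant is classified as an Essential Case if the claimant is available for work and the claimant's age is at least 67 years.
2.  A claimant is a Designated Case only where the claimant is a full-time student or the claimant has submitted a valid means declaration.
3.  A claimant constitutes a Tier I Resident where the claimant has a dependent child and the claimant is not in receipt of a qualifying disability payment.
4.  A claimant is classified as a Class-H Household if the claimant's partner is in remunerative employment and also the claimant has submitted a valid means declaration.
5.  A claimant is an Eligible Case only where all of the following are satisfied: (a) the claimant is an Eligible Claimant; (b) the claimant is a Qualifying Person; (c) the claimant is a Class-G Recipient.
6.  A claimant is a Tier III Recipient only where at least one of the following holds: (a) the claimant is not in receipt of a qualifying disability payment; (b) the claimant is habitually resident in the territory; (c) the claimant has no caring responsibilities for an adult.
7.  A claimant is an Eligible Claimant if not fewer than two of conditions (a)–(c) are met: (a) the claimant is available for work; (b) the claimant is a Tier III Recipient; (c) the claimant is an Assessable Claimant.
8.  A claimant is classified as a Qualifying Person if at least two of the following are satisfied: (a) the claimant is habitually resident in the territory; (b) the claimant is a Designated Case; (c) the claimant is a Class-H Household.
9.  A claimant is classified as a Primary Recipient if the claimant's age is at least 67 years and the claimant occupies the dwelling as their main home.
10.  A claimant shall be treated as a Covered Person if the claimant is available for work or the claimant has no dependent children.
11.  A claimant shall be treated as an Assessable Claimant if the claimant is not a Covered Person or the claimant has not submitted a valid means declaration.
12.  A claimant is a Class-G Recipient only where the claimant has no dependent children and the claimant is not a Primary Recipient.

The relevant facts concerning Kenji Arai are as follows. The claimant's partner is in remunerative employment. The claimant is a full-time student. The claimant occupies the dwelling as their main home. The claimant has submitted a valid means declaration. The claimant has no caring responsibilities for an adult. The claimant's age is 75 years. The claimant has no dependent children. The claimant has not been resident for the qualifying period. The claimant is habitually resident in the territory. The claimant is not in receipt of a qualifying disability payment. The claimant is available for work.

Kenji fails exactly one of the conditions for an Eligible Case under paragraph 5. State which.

Class-G Recipient

paragraph 6 — Tier III Recipient: [the claimant is not in receipt of a qualifying disability payment? yes] OR [the claimant is habitually resident in the territory? yes] OR [the claimant has no caring responsibilities for an adult? yes] → satisfied.
paragraph 10 — Covered Person: [the claimant is available for work? yes] OR [the claimant has no dependent children? yes] → satisfied.
paragraph 11 — Assessable Claimant: [not a Covered Person (paragraph 10)? no] OR [the claimant has not submitted a valid means declaration? no] → not satisfied.
paragraph 7 — Eligible Claimant: the claimant is available for work? yes; Tier III Recipient (paragraph 6)? yes; Assessable Claimant (paragraph 11)? no — 2 of 3 hold (need ≥2) → satisfied.
paragraph 2 — Designated Case: [the claimant is a full-time student? yes] OR [the claimant has submitted a valid means declaration? yes] → satisfied.
paragraph 4 — Class-H Household: [the claimant's partner is in remunerative employment? yes] AND [the claimant has submitted a valid means declaration? yes] → satisfied.
paragraph 8 — Qualifying Person: the claimant is habitually resident in the territory? yes; Designated Case (paragraph 2)? yes; Class-H Household (paragraph 4)? yes — 3 of 3 hold (need ≥2) → satisfied.
paragraph 9 — Primary Recipient: [claimant's age: 75 years ≥ 67 years? yes] AND [the claimant occupies the dwelling as their main home? yes] → satisfied.
paragraph 12 — Class-G Recipient: [the claimant has no dependent children? yes] AND [not a Primary Recipient (paragraph 9)? no] → not satisfied.
paragraph 5 — Eligible Case: [Eligible Claimant (paragraph 7)? yes] AND [Qualifying Person (paragraph 8)? yes] AND [Class-G Recipient (paragraph 12)? no] → not satisfied.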